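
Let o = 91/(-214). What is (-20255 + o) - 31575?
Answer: -11091711/214 ≈ -51830.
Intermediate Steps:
o = -91/214 (o = 91*(-1/214) = -91/214 ≈ -0.42523)
(-20255 + o) - 31575 = (-20255 - 91/214) - 31575 = -4334661/214 - 31575 = -11091711/214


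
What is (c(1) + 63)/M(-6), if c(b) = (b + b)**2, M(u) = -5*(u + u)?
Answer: 67/60 ≈ 1.1167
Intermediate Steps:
M(u) = -10*u
c(b) = 4*b**2 (c(b) = (2*b)**2 = 4*b**2)
(c(1) + 63)/M(-6) = (4*1**2 + 63)/((-10*(-6))) = (4*1 + 63)/60 = (4 + 63)/60 = (1/60)*67 = 67/60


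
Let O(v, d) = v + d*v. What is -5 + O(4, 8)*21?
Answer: 751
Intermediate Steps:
-5 + O(4, 8)*21 = -5 + (4*(1 + 8))*21 = -5 + (4*9)*21 = -5 + 36*21 = -5 + 756 = 751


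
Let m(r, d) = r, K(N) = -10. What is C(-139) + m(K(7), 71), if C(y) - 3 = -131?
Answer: -138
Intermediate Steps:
C(y) = -128 (C(y) = 3 - 131 = -128)
C(-139) + m(K(7), 71) = -128 - 10 = -138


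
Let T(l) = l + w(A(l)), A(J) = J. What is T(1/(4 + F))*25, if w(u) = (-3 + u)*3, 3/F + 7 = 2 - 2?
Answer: -197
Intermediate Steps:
F = -3/7 (F = 3/(-7 + (2 - 2)) = 3/(-7 + 0) = 3/(-7) = 3*(-⅐) = -3/7 ≈ -0.42857)
w(u) = -9 + 3*u
T(l) = -9 + 4*l (T(l) = l + (-9 + 3*l) = -9 + 4*l)
T(1/(4 + F))*25 = (-9 + 4/(4 - 3/7))*25 = (-9 + 4/(25/7))*25 = (-9 + 4*(7/25))*25 = (-9 + 28/25)*25 = -197/25*25 = -197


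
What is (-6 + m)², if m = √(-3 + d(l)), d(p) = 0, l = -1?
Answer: (6 - I*√3)² ≈ 33.0 - 20.785*I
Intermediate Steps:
m = I*√3 (m = √(-3 + 0) = √(-3) = I*√3 ≈ 1.732*I)
(-6 + m)² = (-6 + I*√3)²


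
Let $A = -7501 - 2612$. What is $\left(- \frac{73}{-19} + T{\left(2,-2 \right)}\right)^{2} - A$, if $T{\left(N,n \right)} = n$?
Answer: $\frac{3652018}{361} \approx 10116.0$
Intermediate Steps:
$A = -10113$
$\left(- \frac{73}{-19} + T{\left(2,-2 \right)}\right)^{2} - A = \left(- \frac{73}{-19} - 2\right)^{2} - -10113 = \left(\left(-73\right) \left(- \frac{1}{19}\right) - 2\right)^{2} + 10113 = \left(\frac{73}{19} - 2\right)^{2} + 10113 = \left(\frac{35}{19}\right)^{2} + 10113 = \frac{1225}{361} + 10113 = \frac{3652018}{361}$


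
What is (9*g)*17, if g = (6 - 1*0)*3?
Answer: 2754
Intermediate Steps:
g = 18 (g = (6 + 0)*3 = 6*3 = 18)
(9*g)*17 = (9*18)*17 = 162*17 = 2754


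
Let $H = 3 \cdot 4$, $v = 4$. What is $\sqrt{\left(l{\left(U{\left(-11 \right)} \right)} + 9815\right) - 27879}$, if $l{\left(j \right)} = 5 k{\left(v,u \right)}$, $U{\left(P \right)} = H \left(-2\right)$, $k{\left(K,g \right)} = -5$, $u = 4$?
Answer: $i \sqrt{18089} \approx 134.5 i$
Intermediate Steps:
$H = 12$
$U{\left(P \right)} = -24$ ($U{\left(P \right)} = 12 \left(-2\right) = -24$)
$l{\left(j \right)} = -25$ ($l{\left(j \right)} = 5 \left(-5\right) = -25$)
$\sqrt{\left(l{\left(U{\left(-11 \right)} \right)} + 9815\right) - 27879} = \sqrt{\left(-25 + 9815\right) - 27879} = \sqrt{9790 - 27879} = \sqrt{-18089} = i \sqrt{18089}$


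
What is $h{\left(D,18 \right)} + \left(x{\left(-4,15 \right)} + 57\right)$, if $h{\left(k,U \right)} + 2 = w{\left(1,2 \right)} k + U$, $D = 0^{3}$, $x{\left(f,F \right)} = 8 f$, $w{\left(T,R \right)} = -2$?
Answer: $41$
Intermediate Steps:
$D = 0$
$h{\left(k,U \right)} = -2 + U - 2 k$ ($h{\left(k,U \right)} = -2 + \left(- 2 k + U\right) = -2 + \left(U - 2 k\right) = -2 + U - 2 k$)
$h{\left(D,18 \right)} + \left(x{\left(-4,15 \right)} + 57\right) = \left(-2 + 18 - 0\right) + \left(8 \left(-4\right) + 57\right) = \left(-2 + 18 + 0\right) + \left(-32 + 57\right) = 16 + 25 = 41$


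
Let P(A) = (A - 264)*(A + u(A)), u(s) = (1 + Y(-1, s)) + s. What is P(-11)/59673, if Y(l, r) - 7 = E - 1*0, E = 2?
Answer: 1100/19891 ≈ 0.055301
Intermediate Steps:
Y(l, r) = 9 (Y(l, r) = 7 + (2 - 1*0) = 7 + (2 + 0) = 7 + 2 = 9)
u(s) = 10 + s (u(s) = (1 + 9) + s = 10 + s)
P(A) = (-264 + A)*(10 + 2*A) (P(A) = (A - 264)*(A + (10 + A)) = (-264 + A)*(10 + 2*A))
P(-11)/59673 = (-2640 - 518*(-11) + 2*(-11)²)/59673 = (-2640 + 5698 + 2*121)*(1/59673) = (-2640 + 5698 + 242)*(1/59673) = 3300*(1/59673) = 1100/19891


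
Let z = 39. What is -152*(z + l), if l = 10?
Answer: -7448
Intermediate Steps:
-152*(z + l) = -152*(39 + 10) = -152*49 = -7448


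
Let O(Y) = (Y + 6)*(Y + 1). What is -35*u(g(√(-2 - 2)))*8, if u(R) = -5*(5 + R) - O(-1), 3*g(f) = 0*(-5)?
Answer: 7000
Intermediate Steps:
O(Y) = (1 + Y)*(6 + Y) (O(Y) = (6 + Y)*(1 + Y) = (1 + Y)*(6 + Y))
g(f) = 0 (g(f) = (0*(-5))/3 = (⅓)*0 = 0)
u(R) = -25 - 5*R (u(R) = -5*(5 + R) - (6 + (-1)² + 7*(-1)) = (-25 - 5*R) - (6 + 1 - 7) = (-25 - 5*R) - 1*0 = (-25 - 5*R) + 0 = -25 - 5*R)
-35*u(g(√(-2 - 2)))*8 = -35*(-25 - 5*0)*8 = -35*(-25 + 0)*8 = -35*(-25)*8 = 875*8 = 7000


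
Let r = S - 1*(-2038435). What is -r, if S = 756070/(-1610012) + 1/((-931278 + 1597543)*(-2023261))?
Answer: -2212049263689108907994869/1085170620250765990 ≈ -2.0384e+6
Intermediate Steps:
S = -509601761262830781/1085170620250765990 (S = 756070*(-1/1610012) - 1/2023261/666265 = -378035/805006 + (1/666265)*(-1/2023261) = -378035/805006 - 1/1348027990165 = -509601761262830781/1085170620250765990 ≈ -0.46960)
r = 2212049263689108907994869/1085170620250765990 (r = -509601761262830781/1085170620250765990 - 1*(-2038435) = -509601761262830781/1085170620250765990 + 2038435 = 2212049263689108907994869/1085170620250765990 ≈ 2.0384e+6)
-r = -1*2212049263689108907994869/1085170620250765990 = -2212049263689108907994869/1085170620250765990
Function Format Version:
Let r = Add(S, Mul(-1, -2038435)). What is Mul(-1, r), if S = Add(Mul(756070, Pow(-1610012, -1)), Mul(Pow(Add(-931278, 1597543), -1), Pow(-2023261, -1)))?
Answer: Rational(-2212049263689108907994869, 1085170620250765990) ≈ -2.0384e+6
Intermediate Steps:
S = Rational(-509601761262830781, 1085170620250765990) (S = Add(Mul(756070, Rational(-1, 1610012)), Mul(Pow(666265, -1), Rational(-1, 2023261))) = Add(Rational(-378035, 805006), Mul(Rational(1, 666265), Rational(-1, 2023261))) = Add(Rational(-378035, 805006), Rational(-1, 1348027990165)) = Rational(-509601761262830781, 1085170620250765990) ≈ -0.46960)
r = Rational(2212049263689108907994869, 1085170620250765990) (r = Add(Rational(-509601761262830781, 1085170620250765990), Mul(-1, -2038435)) = Add(Rational(-509601761262830781, 1085170620250765990), 2038435) = Rational(2212049263689108907994869, 1085170620250765990) ≈ 2.0384e+6)
Mul(-1, r) = Mul(-1, Rational(2212049263689108907994869, 1085170620250765990)) = Rational(-2212049263689108907994869, 1085170620250765990)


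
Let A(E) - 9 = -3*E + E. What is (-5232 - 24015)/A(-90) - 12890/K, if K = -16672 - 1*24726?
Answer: -28769788/186291 ≈ -154.43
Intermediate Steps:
A(E) = 9 - 2*E (A(E) = 9 + (-3*E + E) = 9 - 2*E)
K = -41398 (K = -16672 - 24726 = -41398)
(-5232 - 24015)/A(-90) - 12890/K = (-5232 - 24015)/(9 - 2*(-90)) - 12890/(-41398) = -29247/(9 + 180) - 12890*(-1/41398) = -29247/189 + 6445/20699 = -29247*1/189 + 6445/20699 = -9749/63 + 6445/20699 = -28769788/186291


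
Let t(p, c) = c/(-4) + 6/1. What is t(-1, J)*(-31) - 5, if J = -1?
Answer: -795/4 ≈ -198.75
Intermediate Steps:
t(p, c) = 6 - c/4 (t(p, c) = c*(-1/4) + 6*1 = -c/4 + 6 = 6 - c/4)
t(-1, J)*(-31) - 5 = (6 - 1/4*(-1))*(-31) - 5 = (6 + 1/4)*(-31) - 5 = (25/4)*(-31) - 5 = -775/4 - 5 = -795/4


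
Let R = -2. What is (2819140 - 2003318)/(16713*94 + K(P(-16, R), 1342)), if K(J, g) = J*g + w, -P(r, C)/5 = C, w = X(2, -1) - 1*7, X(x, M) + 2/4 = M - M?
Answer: 1631644/3168869 ≈ 0.51490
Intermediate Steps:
X(x, M) = -½ (X(x, M) = -½ + (M - M) = -½ + 0 = -½)
w = -15/2 (w = -½ - 1*7 = -½ - 7 = -15/2 ≈ -7.5000)
P(r, C) = -5*C
K(J, g) = -15/2 + J*g (K(J, g) = J*g - 15/2 = -15/2 + J*g)
(2819140 - 2003318)/(16713*94 + K(P(-16, R), 1342)) = (2819140 - 2003318)/(16713*94 + (-15/2 - 5*(-2)*1342)) = 815822/(1571022 + (-15/2 + 10*1342)) = 815822/(1571022 + (-15/2 + 13420)) = 815822/(1571022 + 26825/2) = 815822/(3168869/2) = 815822*(2/3168869) = 1631644/3168869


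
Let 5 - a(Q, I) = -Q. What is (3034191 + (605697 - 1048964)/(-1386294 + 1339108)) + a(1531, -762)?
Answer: 143244257489/47186 ≈ 3.0357e+6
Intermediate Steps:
a(Q, I) = 5 + Q (a(Q, I) = 5 - (-1)*Q = 5 + Q)
(3034191 + (605697 - 1048964)/(-1386294 + 1339108)) + a(1531, -762) = (3034191 + (605697 - 1048964)/(-1386294 + 1339108)) + (5 + 1531) = (3034191 - 443267/(-47186)) + 1536 = (3034191 - 443267*(-1/47186)) + 1536 = (3034191 + 443267/47186) + 1536 = 143171779793/47186 + 1536 = 143244257489/47186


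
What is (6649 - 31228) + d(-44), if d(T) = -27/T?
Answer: -1081449/44 ≈ -24578.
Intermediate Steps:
(6649 - 31228) + d(-44) = (6649 - 31228) - 27/(-44) = -24579 - 27*(-1/44) = -24579 + 27/44 = -1081449/44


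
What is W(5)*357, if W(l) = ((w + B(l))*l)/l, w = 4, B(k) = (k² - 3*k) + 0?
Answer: 4998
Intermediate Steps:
B(k) = k² - 3*k
W(l) = 4 + l*(-3 + l) (W(l) = ((4 + l*(-3 + l))*l)/l = (l*(4 + l*(-3 + l)))/l = 4 + l*(-3 + l))
W(5)*357 = (4 + 5*(-3 + 5))*357 = (4 + 5*2)*357 = (4 + 10)*357 = 14*357 = 4998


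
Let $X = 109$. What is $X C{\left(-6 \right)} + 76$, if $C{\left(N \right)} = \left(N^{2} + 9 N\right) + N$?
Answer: $-2540$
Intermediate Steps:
$C{\left(N \right)} = N^{2} + 10 N$
$X C{\left(-6 \right)} + 76 = 109 \left(- 6 \left(10 - 6\right)\right) + 76 = 109 \left(\left(-6\right) 4\right) + 76 = 109 \left(-24\right) + 76 = -2616 + 76 = -2540$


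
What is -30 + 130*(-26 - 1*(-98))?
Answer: 9330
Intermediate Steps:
-30 + 130*(-26 - 1*(-98)) = -30 + 130*(-26 + 98) = -30 + 130*72 = -30 + 9360 = 9330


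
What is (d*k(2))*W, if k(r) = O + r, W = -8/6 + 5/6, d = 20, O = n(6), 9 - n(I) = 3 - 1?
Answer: -90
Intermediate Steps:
n(I) = 7 (n(I) = 9 - (3 - 1) = 9 - 1*2 = 9 - 2 = 7)
O = 7
W = -½ (W = -8*⅙ + 5*(⅙) = -4/3 + ⅚ = -½ ≈ -0.50000)
k(r) = 7 + r
(d*k(2))*W = (20*(7 + 2))*(-½) = (20*9)*(-½) = 180*(-½) = -90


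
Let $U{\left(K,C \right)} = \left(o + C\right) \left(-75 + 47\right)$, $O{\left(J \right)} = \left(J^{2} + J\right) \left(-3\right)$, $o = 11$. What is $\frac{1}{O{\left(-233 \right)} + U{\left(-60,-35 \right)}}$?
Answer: $- \frac{1}{161496} \approx -6.1921 \cdot 10^{-6}$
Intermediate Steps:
$O{\left(J \right)} = - 3 J - 3 J^{2}$ ($O{\left(J \right)} = \left(J + J^{2}\right) \left(-3\right) = - 3 J - 3 J^{2}$)
$U{\left(K,C \right)} = -308 - 28 C$ ($U{\left(K,C \right)} = \left(11 + C\right) \left(-75 + 47\right) = \left(11 + C\right) \left(-28\right) = -308 - 28 C$)
$\frac{1}{O{\left(-233 \right)} + U{\left(-60,-35 \right)}} = \frac{1}{\left(-3\right) \left(-233\right) \left(1 - 233\right) - -672} = \frac{1}{\left(-3\right) \left(-233\right) \left(-232\right) + \left(-308 + 980\right)} = \frac{1}{-162168 + 672} = \frac{1}{-161496} = - \frac{1}{161496}$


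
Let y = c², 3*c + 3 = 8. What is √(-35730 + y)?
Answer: I*√321545/3 ≈ 189.02*I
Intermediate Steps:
c = 5/3 (c = -1 + (⅓)*8 = -1 + 8/3 = 5/3 ≈ 1.6667)
y = 25/9 (y = (5/3)² = 25/9 ≈ 2.7778)
√(-35730 + y) = √(-35730 + 25/9) = √(-321545/9) = I*√321545/3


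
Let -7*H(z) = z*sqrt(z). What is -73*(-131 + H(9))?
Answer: 68912/7 ≈ 9844.6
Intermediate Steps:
H(z) = -z**(3/2)/7 (H(z) = -z*sqrt(z)/7 = -z**(3/2)/7)
-73*(-131 + H(9)) = -73*(-131 - 9**(3/2)/7) = -73*(-131 - 1/7*27) = -73*(-131 - 27/7) = -73*(-944/7) = 68912/7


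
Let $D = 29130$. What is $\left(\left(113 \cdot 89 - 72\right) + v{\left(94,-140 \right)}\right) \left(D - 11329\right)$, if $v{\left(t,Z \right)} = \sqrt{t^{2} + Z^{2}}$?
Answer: $177742985 + 35602 \sqrt{7109} \approx 1.8074 \cdot 10^{8}$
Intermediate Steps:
$v{\left(t,Z \right)} = \sqrt{Z^{2} + t^{2}}$
$\left(\left(113 \cdot 89 - 72\right) + v{\left(94,-140 \right)}\right) \left(D - 11329\right) = \left(\left(113 \cdot 89 - 72\right) + \sqrt{\left(-140\right)^{2} + 94^{2}}\right) \left(29130 - 11329\right) = \left(\left(10057 - 72\right) + \sqrt{19600 + 8836}\right) 17801 = \left(9985 + \sqrt{28436}\right) 17801 = \left(9985 + 2 \sqrt{7109}\right) 17801 = 177742985 + 35602 \sqrt{7109}$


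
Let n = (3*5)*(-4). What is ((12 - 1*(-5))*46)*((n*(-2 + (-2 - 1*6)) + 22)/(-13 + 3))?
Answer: -243202/5 ≈ -48640.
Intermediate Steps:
n = -60 (n = 15*(-4) = -60)
((12 - 1*(-5))*46)*((n*(-2 + (-2 - 1*6)) + 22)/(-13 + 3)) = ((12 - 1*(-5))*46)*((-60*(-2 + (-2 - 1*6)) + 22)/(-13 + 3)) = ((12 + 5)*46)*((-60*(-2 + (-2 - 6)) + 22)/(-10)) = (17*46)*((-60*(-2 - 8) + 22)*(-⅒)) = 782*((-60*(-10) + 22)*(-⅒)) = 782*((600 + 22)*(-⅒)) = 782*(622*(-⅒)) = 782*(-311/5) = -243202/5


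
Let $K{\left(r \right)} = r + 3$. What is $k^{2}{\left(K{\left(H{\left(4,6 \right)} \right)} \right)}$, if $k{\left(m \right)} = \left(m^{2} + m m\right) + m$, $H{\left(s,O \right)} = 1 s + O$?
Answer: $123201$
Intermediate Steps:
$H{\left(s,O \right)} = O + s$ ($H{\left(s,O \right)} = s + O = O + s$)
$K{\left(r \right)} = 3 + r$
$k{\left(m \right)} = m + 2 m^{2}$ ($k{\left(m \right)} = \left(m^{2} + m^{2}\right) + m = 2 m^{2} + m = m + 2 m^{2}$)
$k^{2}{\left(K{\left(H{\left(4,6 \right)} \right)} \right)} = \left(\left(3 + \left(6 + 4\right)\right) \left(1 + 2 \left(3 + \left(6 + 4\right)\right)\right)\right)^{2} = \left(\left(3 + 10\right) \left(1 + 2 \left(3 + 10\right)\right)\right)^{2} = \left(13 \left(1 + 2 \cdot 13\right)\right)^{2} = \left(13 \left(1 + 26\right)\right)^{2} = \left(13 \cdot 27\right)^{2} = 351^{2} = 123201$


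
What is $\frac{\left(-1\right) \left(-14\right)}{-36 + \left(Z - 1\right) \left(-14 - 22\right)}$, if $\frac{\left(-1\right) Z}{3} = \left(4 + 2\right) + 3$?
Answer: $\frac{7}{486} \approx 0.014403$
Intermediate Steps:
$Z = -27$ ($Z = - 3 \left(\left(4 + 2\right) + 3\right) = - 3 \left(6 + 3\right) = \left(-3\right) 9 = -27$)
$\frac{\left(-1\right) \left(-14\right)}{-36 + \left(Z - 1\right) \left(-14 - 22\right)} = \frac{\left(-1\right) \left(-14\right)}{-36 + \left(-27 - 1\right) \left(-14 - 22\right)} = \frac{14}{-36 - -1008} = \frac{14}{-36 + 1008} = \frac{14}{972} = 14 \cdot \frac{1}{972} = \frac{7}{486}$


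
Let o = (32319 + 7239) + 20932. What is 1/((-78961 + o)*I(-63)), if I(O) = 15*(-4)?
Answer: 1/1108260 ≈ 9.0232e-7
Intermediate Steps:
o = 60490 (o = 39558 + 20932 = 60490)
I(O) = -60
1/((-78961 + o)*I(-63)) = 1/((-78961 + 60490)*(-60)) = -1/60/(-18471) = -1/18471*(-1/60) = 1/1108260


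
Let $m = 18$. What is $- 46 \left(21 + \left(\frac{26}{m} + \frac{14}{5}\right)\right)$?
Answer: $- \frac{52256}{45} \approx -1161.2$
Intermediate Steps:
$- 46 \left(21 + \left(\frac{26}{m} + \frac{14}{5}\right)\right) = - 46 \left(21 + \left(\frac{26}{18} + \frac{14}{5}\right)\right) = - 46 \left(21 + \left(26 \cdot \frac{1}{18} + 14 \cdot \frac{1}{5}\right)\right) = - 46 \left(21 + \left(\frac{13}{9} + \frac{14}{5}\right)\right) = - 46 \left(21 + \frac{191}{45}\right) = \left(-46\right) \frac{1136}{45} = - \frac{52256}{45}$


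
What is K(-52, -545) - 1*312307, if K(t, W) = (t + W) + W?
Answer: -313449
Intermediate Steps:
K(t, W) = t + 2*W (K(t, W) = (W + t) + W = t + 2*W)
K(-52, -545) - 1*312307 = (-52 + 2*(-545)) - 1*312307 = (-52 - 1090) - 312307 = -1142 - 312307 = -313449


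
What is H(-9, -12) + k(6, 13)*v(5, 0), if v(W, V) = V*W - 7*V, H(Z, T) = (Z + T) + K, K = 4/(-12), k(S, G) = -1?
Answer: -64/3 ≈ -21.333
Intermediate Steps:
K = -⅓ (K = 4*(-1/12) = -⅓ ≈ -0.33333)
H(Z, T) = -⅓ + T + Z (H(Z, T) = (Z + T) - ⅓ = (T + Z) - ⅓ = -⅓ + T + Z)
v(W, V) = -7*V + V*W
H(-9, -12) + k(6, 13)*v(5, 0) = (-⅓ - 12 - 9) - 0*(-7 + 5) = -64/3 - 0*(-2) = -64/3 - 1*0 = -64/3 + 0 = -64/3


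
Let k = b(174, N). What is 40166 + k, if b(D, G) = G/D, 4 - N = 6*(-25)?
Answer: 3494519/87 ≈ 40167.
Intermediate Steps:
N = 154 (N = 4 - 6*(-25) = 4 - 1*(-150) = 4 + 150 = 154)
k = 77/87 (k = 154/174 = 154*(1/174) = 77/87 ≈ 0.88506)
40166 + k = 40166 + 77/87 = 3494519/87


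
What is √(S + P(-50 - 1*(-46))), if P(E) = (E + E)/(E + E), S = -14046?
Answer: 53*I*√5 ≈ 118.51*I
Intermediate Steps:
P(E) = 1 (P(E) = (2*E)/((2*E)) = (2*E)*(1/(2*E)) = 1)
√(S + P(-50 - 1*(-46))) = √(-14046 + 1) = √(-14045) = 53*I*√5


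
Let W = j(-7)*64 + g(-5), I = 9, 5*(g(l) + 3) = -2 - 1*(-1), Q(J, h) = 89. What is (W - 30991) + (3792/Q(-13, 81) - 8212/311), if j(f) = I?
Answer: -4207484569/138395 ≈ -30402.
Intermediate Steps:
g(l) = -16/5 (g(l) = -3 + (-2 - 1*(-1))/5 = -3 + (-2 + 1)/5 = -3 + (⅕)*(-1) = -3 - ⅕ = -16/5)
j(f) = 9
W = 2864/5 (W = 9*64 - 16/5 = 576 - 16/5 = 2864/5 ≈ 572.80)
(W - 30991) + (3792/Q(-13, 81) - 8212/311) = (2864/5 - 30991) + (3792/89 - 8212/311) = -152091/5 + (3792*(1/89) - 8212*1/311) = -152091/5 + (3792/89 - 8212/311) = -152091/5 + 448444/27679 = -4207484569/138395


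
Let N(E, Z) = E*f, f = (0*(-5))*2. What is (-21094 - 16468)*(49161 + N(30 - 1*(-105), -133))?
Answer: -1846585482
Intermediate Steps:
f = 0 (f = 0*2 = 0)
N(E, Z) = 0 (N(E, Z) = E*0 = 0)
(-21094 - 16468)*(49161 + N(30 - 1*(-105), -133)) = (-21094 - 16468)*(49161 + 0) = -37562*49161 = -1846585482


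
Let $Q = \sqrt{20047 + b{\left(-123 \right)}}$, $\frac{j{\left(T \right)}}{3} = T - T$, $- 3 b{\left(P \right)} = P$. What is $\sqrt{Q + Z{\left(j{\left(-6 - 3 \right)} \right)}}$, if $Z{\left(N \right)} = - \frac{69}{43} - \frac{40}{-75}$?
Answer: $\frac{\sqrt{-445695 + 7488450 \sqrt{62}}}{645} \approx 11.86$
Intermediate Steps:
$b{\left(P \right)} = - \frac{P}{3}$
$j{\left(T \right)} = 0$ ($j{\left(T \right)} = 3 \left(T - T\right) = 3 \cdot 0 = 0$)
$Z{\left(N \right)} = - \frac{691}{645}$ ($Z{\left(N \right)} = \left(-69\right) \frac{1}{43} - - \frac{8}{15} = - \frac{69}{43} + \frac{8}{15} = - \frac{691}{645}$)
$Q = 18 \sqrt{62}$ ($Q = \sqrt{20047 - -41} = \sqrt{20047 + 41} = \sqrt{20088} = 18 \sqrt{62} \approx 141.73$)
$\sqrt{Q + Z{\left(j{\left(-6 - 3 \right)} \right)}} = \sqrt{18 \sqrt{62} - \frac{691}{645}} = \sqrt{- \frac{691}{645} + 18 \sqrt{62}}$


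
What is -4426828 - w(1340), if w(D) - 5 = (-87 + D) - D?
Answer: -4426746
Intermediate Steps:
w(D) = -82 (w(D) = 5 + ((-87 + D) - D) = 5 - 87 = -82)
-4426828 - w(1340) = -4426828 - 1*(-82) = -4426828 + 82 = -4426746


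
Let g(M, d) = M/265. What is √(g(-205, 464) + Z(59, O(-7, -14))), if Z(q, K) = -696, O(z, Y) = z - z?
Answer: I*√1957237/53 ≈ 26.396*I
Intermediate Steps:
O(z, Y) = 0
g(M, d) = M/265 (g(M, d) = M*(1/265) = M/265)
√(g(-205, 464) + Z(59, O(-7, -14))) = √((1/265)*(-205) - 696) = √(-41/53 - 696) = √(-36929/53) = I*√1957237/53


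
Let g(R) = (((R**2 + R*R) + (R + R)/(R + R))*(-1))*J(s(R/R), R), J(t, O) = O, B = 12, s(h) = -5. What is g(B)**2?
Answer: 12027024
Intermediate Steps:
g(R) = R*(-1 - 2*R**2) (g(R) = (((R**2 + R*R) + (R + R)/(R + R))*(-1))*R = (((R**2 + R**2) + (2*R)/((2*R)))*(-1))*R = ((2*R**2 + (2*R)*(1/(2*R)))*(-1))*R = ((2*R**2 + 1)*(-1))*R = ((1 + 2*R**2)*(-1))*R = (-1 - 2*R**2)*R = R*(-1 - 2*R**2))
g(B)**2 = (-1*12 - 2*12**3)**2 = (-12 - 2*1728)**2 = (-12 - 3456)**2 = (-3468)**2 = 12027024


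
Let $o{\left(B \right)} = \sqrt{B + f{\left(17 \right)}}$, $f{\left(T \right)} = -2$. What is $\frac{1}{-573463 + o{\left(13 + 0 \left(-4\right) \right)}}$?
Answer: $- \frac{52133}{29896346578} - \frac{\sqrt{11}}{328859812358} \approx -1.7438 \cdot 10^{-6}$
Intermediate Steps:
$o{\left(B \right)} = \sqrt{-2 + B}$ ($o{\left(B \right)} = \sqrt{B - 2} = \sqrt{-2 + B}$)
$\frac{1}{-573463 + o{\left(13 + 0 \left(-4\right) \right)}} = \frac{1}{-573463 + \sqrt{-2 + \left(13 + 0 \left(-4\right)\right)}} = \frac{1}{-573463 + \sqrt{-2 + \left(13 + 0\right)}} = \frac{1}{-573463 + \sqrt{-2 + 13}} = \frac{1}{-573463 + \sqrt{11}}$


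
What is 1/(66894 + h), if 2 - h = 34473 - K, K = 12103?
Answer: 1/44526 ≈ 2.2459e-5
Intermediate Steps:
h = -22368 (h = 2 - (34473 - 1*12103) = 2 - (34473 - 12103) = 2 - 1*22370 = 2 - 22370 = -22368)
1/(66894 + h) = 1/(66894 - 22368) = 1/44526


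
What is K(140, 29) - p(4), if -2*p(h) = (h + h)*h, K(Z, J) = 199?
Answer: 215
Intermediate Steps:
p(h) = -h² (p(h) = -(h + h)*h/2 = -2*h*h/2 = -h²)
K(140, 29) - p(4) = 199 - (-1)*4² = 199 - (-1)*16 = 199 - 1*(-16) = 199 + 16 = 215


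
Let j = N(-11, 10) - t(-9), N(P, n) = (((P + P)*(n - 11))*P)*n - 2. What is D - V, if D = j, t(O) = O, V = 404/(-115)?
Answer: -277091/115 ≈ -2409.5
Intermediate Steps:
V = -404/115 (V = 404*(-1/115) = -404/115 ≈ -3.5130)
N(P, n) = -2 + 2*n*P²*(-11 + n) (N(P, n) = (((2*P)*(-11 + n))*P)*n - 2 = ((2*P*(-11 + n))*P)*n - 2 = (2*P²*(-11 + n))*n - 2 = 2*n*P²*(-11 + n) - 2 = -2 + 2*n*P²*(-11 + n))
j = -2413 (j = (-2 - 22*10*(-11)² + 2*(-11)²*10²) - 1*(-9) = (-2 - 22*10*121 + 2*121*100) + 9 = (-2 - 26620 + 24200) + 9 = -2422 + 9 = -2413)
D = -2413
D - V = -2413 - 1*(-404/115) = -2413 + 404/115 = -277091/115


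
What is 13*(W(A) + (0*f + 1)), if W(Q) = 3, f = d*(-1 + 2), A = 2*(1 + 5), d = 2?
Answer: 52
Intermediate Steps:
A = 12 (A = 2*6 = 12)
f = 2 (f = 2*(-1 + 2) = 2*1 = 2)
13*(W(A) + (0*f + 1)) = 13*(3 + (0*2 + 1)) = 13*(3 + (0 + 1)) = 13*(3 + 1) = 13*4 = 52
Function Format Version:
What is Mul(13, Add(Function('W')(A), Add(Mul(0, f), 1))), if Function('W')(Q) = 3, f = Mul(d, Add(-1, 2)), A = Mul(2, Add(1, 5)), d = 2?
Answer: 52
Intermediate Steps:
A = 12 (A = Mul(2, 6) = 12)
f = 2 (f = Mul(2, Add(-1, 2)) = Mul(2, 1) = 2)
Mul(13, Add(Function('W')(A), Add(Mul(0, f), 1))) = Mul(13, Add(3, Add(Mul(0, 2), 1))) = Mul(13, Add(3, Add(0, 1))) = Mul(13, Add(3, 1)) = Mul(13, 4) = 52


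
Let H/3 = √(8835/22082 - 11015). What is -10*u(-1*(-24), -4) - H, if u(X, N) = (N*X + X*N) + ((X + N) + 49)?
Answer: 1230 - 3*I*√5370881090390/22082 ≈ 1230.0 - 314.85*I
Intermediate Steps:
u(X, N) = 49 + N + X + 2*N*X (u(X, N) = (N*X + N*X) + ((N + X) + 49) = 2*N*X + (49 + N + X) = 49 + N + X + 2*N*X)
H = 3*I*√5370881090390/22082 (H = 3*√(8835/22082 - 11015) = 3*√(-243224395/22082) = 3*(I*√5370881090390/22082) = 3*I*√5370881090390/22082 ≈ 314.85*I)
-10*u(-1*(-24), -4) - H = -10*(49 - 4 - 1*(-24) + 2*(-4)*(-1*(-24))) - 3*I*√5370881090390/22082 = -10*(49 - 4 + 24 + 2*(-4)*24) - 3*I*√5370881090390/22082 = -10*(49 - 4 + 24 - 192) - 3*I*√5370881090390/22082 = -10*(-123) - 3*I*√5370881090390/22082 = 1230 - 3*I*√5370881090390/22082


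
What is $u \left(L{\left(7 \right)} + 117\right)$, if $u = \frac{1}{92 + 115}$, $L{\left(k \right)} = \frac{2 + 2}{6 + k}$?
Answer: $\frac{1525}{2691} \approx 0.5667$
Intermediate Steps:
$L{\left(k \right)} = \frac{4}{6 + k}$
$u = \frac{1}{207} \approx 0.0048309$
$u \left(L{\left(7 \right)} + 117\right) = \frac{\frac{4}{6 + 7} + 117}{207} = \frac{\frac{4}{13} + 117}{207} = \frac{1}{207} \cdot \frac{1525}{13} = \frac{1525}{2691}$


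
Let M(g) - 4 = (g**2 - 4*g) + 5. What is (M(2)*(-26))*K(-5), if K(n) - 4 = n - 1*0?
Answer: 130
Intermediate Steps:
K(n) = 4 + n (K(n) = 4 + (n - 1*0) = 4 + (n + 0) = 4 + n)
M(g) = 9 + g**2 - 4*g (M(g) = 4 + ((g**2 - 4*g) + 5) = 4 + (5 + g**2 - 4*g) = 9 + g**2 - 4*g)
(M(2)*(-26))*K(-5) = ((9 + 2**2 - 4*2)*(-26))*(4 - 5) = ((9 + 4 - 8)*(-26))*(-1) = (5*(-26))*(-1) = -130*(-1) = 130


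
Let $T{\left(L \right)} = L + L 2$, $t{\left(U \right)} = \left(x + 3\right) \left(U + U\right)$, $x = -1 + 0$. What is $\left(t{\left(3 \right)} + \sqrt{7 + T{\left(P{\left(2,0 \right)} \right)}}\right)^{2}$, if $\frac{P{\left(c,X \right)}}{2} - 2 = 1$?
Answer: $289$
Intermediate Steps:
$x = -1$
$P{\left(c,X \right)} = 6$ ($P{\left(c,X \right)} = 4 + 2 \cdot 1 = 4 + 2 = 6$)
$t{\left(U \right)} = 4 U$ ($t{\left(U \right)} = \left(-1 + 3\right) \left(U + U\right) = 2 \cdot 2 U = 4 U$)
$T{\left(L \right)} = 3 L$ ($T{\left(L \right)} = L + 2 L = 3 L$)
$\left(t{\left(3 \right)} + \sqrt{7 + T{\left(P{\left(2,0 \right)} \right)}}\right)^{2} = \left(4 \cdot 3 + \sqrt{7 + 3 \cdot 6}\right)^{2} = \left(12 + \sqrt{7 + 18}\right)^{2} = \left(12 + \sqrt{25}\right)^{2} = \left(12 + 5\right)^{2} = 17^{2} = 289$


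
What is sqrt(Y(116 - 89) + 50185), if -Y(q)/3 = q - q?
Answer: sqrt(50185) ≈ 224.02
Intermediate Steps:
Y(q) = 0 (Y(q) = -3*(q - q) = -3*0 = 0)
sqrt(Y(116 - 89) + 50185) = sqrt(0 + 50185) = sqrt(50185)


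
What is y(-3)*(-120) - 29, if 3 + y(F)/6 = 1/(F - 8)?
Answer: 24161/11 ≈ 2196.5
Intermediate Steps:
y(F) = -18 + 6/(-8 + F) (y(F) = -18 + 6/(F - 8) = -18 + 6/(-8 + F))
y(-3)*(-120) - 29 = (6*(25 - 3*(-3))/(-8 - 3))*(-120) - 29 = (6*(25 + 9)/(-11))*(-120) - 29 = (6*(-1/11)*34)*(-120) - 29 = -204/11*(-120) - 29 = 24480/11 - 29 = 24161/11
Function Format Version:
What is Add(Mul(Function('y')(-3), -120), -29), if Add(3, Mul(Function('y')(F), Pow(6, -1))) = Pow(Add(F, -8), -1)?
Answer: Rational(24161, 11) ≈ 2196.5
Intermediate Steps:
Function('y')(F) = Add(-18, Mul(6, Pow(Add(-8, F), -1))) (Function('y')(F) = Add(-18, Mul(6, Pow(Add(F, -8), -1))) = Add(-18, Mul(6, Pow(Add(-8, F), -1))))
Add(Mul(Function('y')(-3), -120), -29) = Add(Mul(Mul(6, Pow(Add(-8, -3), -1), Add(25, Mul(-3, -3))), -120), -29) = Add(Mul(Mul(6, Pow(-11, -1), Add(25, 9)), -120), -29) = Add(Mul(Mul(6, Rational(-1, 11), 34), -120), -29) = Add(Mul(Rational(-204, 11), -120), -29) = Add(Rational(24480, 11), -29) = Rational(24161, 11)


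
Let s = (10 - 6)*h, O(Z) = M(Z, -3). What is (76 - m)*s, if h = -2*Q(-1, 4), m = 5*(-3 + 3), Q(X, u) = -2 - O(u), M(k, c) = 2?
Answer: 2432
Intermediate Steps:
O(Z) = 2
Q(X, u) = -4 (Q(X, u) = -2 - 1*2 = -2 - 2 = -4)
m = 0 (m = 5*0 = 0)
h = 8 (h = -2*(-4) = 8)
s = 32 (s = (10 - 6)*8 = 4*8 = 32)
(76 - m)*s = (76 - 1*0)*32 = (76 + 0)*32 = 76*32 = 2432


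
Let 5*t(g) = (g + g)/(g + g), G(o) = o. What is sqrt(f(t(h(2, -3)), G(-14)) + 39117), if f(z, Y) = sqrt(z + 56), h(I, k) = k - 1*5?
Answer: sqrt(977925 + 5*sqrt(1405))/5 ≈ 197.80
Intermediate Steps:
h(I, k) = -5 + k (h(I, k) = k - 5 = -5 + k)
t(g) = 1/5 (t(g) = ((g + g)/(g + g))/5 = ((2*g)/((2*g)))/5 = ((2*g)*(1/(2*g)))/5 = (1/5)*1 = 1/5)
f(z, Y) = sqrt(56 + z)
sqrt(f(t(h(2, -3)), G(-14)) + 39117) = sqrt(sqrt(56 + 1/5) + 39117) = sqrt(sqrt(281/5) + 39117) = sqrt(sqrt(1405)/5 + 39117) = sqrt(39117 + sqrt(1405)/5)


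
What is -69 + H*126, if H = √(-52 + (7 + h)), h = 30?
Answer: -69 + 126*I*√15 ≈ -69.0 + 488.0*I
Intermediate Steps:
H = I*√15 (H = √(-52 + (7 + 30)) = √(-52 + 37) = √(-15) = I*√15 ≈ 3.873*I)
-69 + H*126 = -69 + (I*√15)*126 = -69 + 126*I*√15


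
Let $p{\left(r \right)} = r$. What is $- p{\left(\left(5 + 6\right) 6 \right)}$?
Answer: $-66$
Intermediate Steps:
$- p{\left(\left(5 + 6\right) 6 \right)} = - \left(5 + 6\right) 6 = - 11 \cdot 6 = \left(-1\right) 66 = -66$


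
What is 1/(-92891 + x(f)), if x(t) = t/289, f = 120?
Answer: -289/26845379 ≈ -1.0765e-5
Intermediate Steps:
x(t) = t/289 (x(t) = t*(1/289) = t/289)
1/(-92891 + x(f)) = 1/(-92891 + (1/289)*120) = 1/(-92891 + 120/289) = 1/(-26845379/289) = -289/26845379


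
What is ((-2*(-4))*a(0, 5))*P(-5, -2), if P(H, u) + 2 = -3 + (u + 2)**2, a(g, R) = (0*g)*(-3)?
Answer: 0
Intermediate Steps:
a(g, R) = 0 (a(g, R) = 0*(-3) = 0)
P(H, u) = -5 + (2 + u)**2 (P(H, u) = -2 + (-3 + (u + 2)**2) = -2 + (-3 + (2 + u)**2) = -5 + (2 + u)**2)
((-2*(-4))*a(0, 5))*P(-5, -2) = (-2*(-4)*0)*(-5 + (2 - 2)**2) = (8*0)*(-5 + 0**2) = 0*(-5 + 0) = 0*(-5) = 0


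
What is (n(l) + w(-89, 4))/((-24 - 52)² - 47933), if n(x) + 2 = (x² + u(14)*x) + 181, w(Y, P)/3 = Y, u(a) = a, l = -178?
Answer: -29104/42157 ≈ -0.69037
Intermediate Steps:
w(Y, P) = 3*Y
n(x) = 179 + x² + 14*x (n(x) = -2 + ((x² + 14*x) + 181) = -2 + (181 + x² + 14*x) = 179 + x² + 14*x)
(n(l) + w(-89, 4))/((-24 - 52)² - 47933) = ((179 + (-178)² + 14*(-178)) + 3*(-89))/((-24 - 52)² - 47933) = ((179 + 31684 - 2492) - 267)/((-76)² - 47933) = (29371 - 267)/(5776 - 47933) = 29104/(-42157) = 29104*(-1/42157) = -29104/42157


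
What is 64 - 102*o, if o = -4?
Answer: 472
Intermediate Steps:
64 - 102*o = 64 - 102*(-4) = 64 + 408 = 472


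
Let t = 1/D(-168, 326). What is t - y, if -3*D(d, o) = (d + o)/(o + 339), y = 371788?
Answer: -58744499/158 ≈ -3.7180e+5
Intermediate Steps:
D(d, o) = -(d + o)/(3*(339 + o)) (D(d, o) = -(d + o)/(3*(o + 339)) = -(d + o)/(3*(339 + o)))
t = -1995/158 (t = 1/((-1*(-168) - 1*326)/(3*(339 + 326))) = 1/((⅓)*(168 - 326)/665) = 1/((⅓)*(1/665)*(-158)) = 1/(-158/1995) = -1995/158 ≈ -12.627)
t - y = -1995/158 - 1*371788 = -1995/158 - 371788 = -58744499/158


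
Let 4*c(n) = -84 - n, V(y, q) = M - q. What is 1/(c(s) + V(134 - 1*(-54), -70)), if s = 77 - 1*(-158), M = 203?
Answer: 4/773 ≈ 0.0051746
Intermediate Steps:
V(y, q) = 203 - q
s = 235 (s = 77 + 158 = 235)
c(n) = -21 - n/4 (c(n) = (-84 - n)/4 = -21 - n/4)
1/(c(s) + V(134 - 1*(-54), -70)) = 1/((-21 - ¼*235) + (203 - 1*(-70))) = 1/((-21 - 235/4) + (203 + 70)) = 1/(-319/4 + 273) = 1/(773/4) = 4/773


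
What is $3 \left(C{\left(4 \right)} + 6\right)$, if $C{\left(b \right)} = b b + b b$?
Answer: $114$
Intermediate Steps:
$C{\left(b \right)} = 2 b^{2}$ ($C{\left(b \right)} = b^{2} + b^{2} = 2 b^{2}$)
$3 \left(C{\left(4 \right)} + 6\right) = 3 \left(2 \cdot 4^{2} + 6\right) = 3 \left(2 \cdot 16 + 6\right) = 3 \left(32 + 6\right) = 3 \cdot 38 = 114$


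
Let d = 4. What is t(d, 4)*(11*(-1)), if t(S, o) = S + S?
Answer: -88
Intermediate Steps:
t(S, o) = 2*S
t(d, 4)*(11*(-1)) = (2*4)*(11*(-1)) = 8*(-11) = -88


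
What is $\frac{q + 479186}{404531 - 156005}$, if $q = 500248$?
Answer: $\frac{54413}{13807} \approx 3.941$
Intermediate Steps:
$\frac{q + 479186}{404531 - 156005} = \frac{500248 + 479186}{404531 - 156005} = \frac{979434}{248526} = 979434 \cdot \frac{1}{248526} = \frac{54413}{13807}$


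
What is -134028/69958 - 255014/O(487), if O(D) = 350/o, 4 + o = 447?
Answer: -282260223547/874475 ≈ -3.2278e+5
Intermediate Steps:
o = 443 (o = -4 + 447 = 443)
O(D) = 350/443
-134028/69958 - 255014/O(487) = -134028/69958 - 255014/350/443 = -134028*1/69958 - 255014*443/350 = -67014/34979 - 56485601/175 = -282260223547/874475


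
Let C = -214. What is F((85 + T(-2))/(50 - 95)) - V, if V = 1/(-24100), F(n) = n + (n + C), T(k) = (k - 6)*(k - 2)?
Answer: -5282719/24100 ≈ -219.20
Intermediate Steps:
T(k) = (-6 + k)*(-2 + k)
F(n) = -214 + 2*n (F(n) = n + (n - 214) = n + (-214 + n) = -214 + 2*n)
V = -1/24100 ≈ -4.1494e-5
F((85 + T(-2))/(50 - 95)) - V = (-214 + 2*((85 + (12 + (-2)² - 8*(-2)))/(50 - 95))) - 1*(-1/24100) = (-214 + 2*((85 + (12 + 4 + 16))/(-45))) + 1/24100 = (-214 + 2*((85 + 32)*(-1/45))) + 1/24100 = (-214 + 2*(117*(-1/45))) + 1/24100 = (-214 + 2*(-13/5)) + 1/24100 = (-214 - 26/5) + 1/24100 = -1096/5 + 1/24100 = -5282719/24100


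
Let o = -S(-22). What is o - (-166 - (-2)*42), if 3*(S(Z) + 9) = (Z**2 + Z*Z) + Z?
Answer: -673/3 ≈ -224.33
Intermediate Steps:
S(Z) = -9 + Z/3 + 2*Z**2/3 (S(Z) = -9 + ((Z**2 + Z*Z) + Z)/3 = -9 + ((Z**2 + Z**2) + Z)/3 = -9 + (2*Z**2 + Z)/3 = -9 + (Z + 2*Z**2)/3 = -9 + (Z/3 + 2*Z**2/3) = -9 + Z/3 + 2*Z**2/3)
o = -919/3 (o = -(-9 + (1/3)*(-22) + (2/3)*(-22)**2) = -(-9 - 22/3 + (2/3)*484) = -(-9 - 22/3 + 968/3) = -1*919/3 = -919/3 ≈ -306.33)
o - (-166 - (-2)*42) = -919/3 - (-166 - (-2)*42) = -919/3 - (-166 - 1*(-84)) = -919/3 - (-166 + 84) = -919/3 - 1*(-82) = -919/3 + 82 = -673/3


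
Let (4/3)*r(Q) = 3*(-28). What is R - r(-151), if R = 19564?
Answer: 19627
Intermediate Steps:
r(Q) = -63 (r(Q) = 3*(3*(-28))/4 = (3/4)*(-84) = -63)
R - r(-151) = 19564 - 1*(-63) = 19564 + 63 = 19627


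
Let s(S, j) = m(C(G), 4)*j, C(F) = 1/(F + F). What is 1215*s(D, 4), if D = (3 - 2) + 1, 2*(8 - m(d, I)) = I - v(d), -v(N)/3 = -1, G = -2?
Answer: 36450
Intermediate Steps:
v(N) = 3 (v(N) = -3*(-1) = 3)
C(F) = 1/(2*F)
m(d, I) = 19/2 - I/2 (m(d, I) = 8 - (I - 1*3)/2 = 8 - (I - 3)/2 = 8 - (-3 + I)/2 = 8 + (3/2 - I/2) = 19/2 - I/2)
D = 2 (D = 1 + 1 = 2)
s(S, j) = 15*j/2 (s(S, j) = (19/2 - ½*4)*j = (19/2 - 2)*j = 15*j/2)
1215*s(D, 4) = 1215*((15/2)*4) = 1215*30 = 36450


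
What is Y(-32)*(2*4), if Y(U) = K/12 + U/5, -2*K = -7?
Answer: -733/15 ≈ -48.867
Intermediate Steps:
K = 7/2 (K = -1/2*(-7) = 7/2 ≈ 3.5000)
Y(U) = 7/24 + U/5 (Y(U) = (7/2)/12 + U/5 = (7/2)*(1/12) + U*(1/5) = 7/24 + U/5)
Y(-32)*(2*4) = (7/24 + (1/5)*(-32))*(2*4) = (7/24 - 32/5)*8 = -733/120*8 = -733/15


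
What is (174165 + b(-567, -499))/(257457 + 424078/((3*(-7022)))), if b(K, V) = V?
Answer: 914611989/1355791271 ≈ 0.67460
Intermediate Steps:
(174165 + b(-567, -499))/(257457 + 424078/((3*(-7022)))) = (174165 - 499)/(257457 + 424078/((3*(-7022)))) = 173666/(257457 + 424078/(-21066)) = 173666/(257457 + 424078*(-1/21066)) = 173666/(257457 - 212039/10533) = 173666/(2711582542/10533) = 173666*(10533/2711582542) = 914611989/1355791271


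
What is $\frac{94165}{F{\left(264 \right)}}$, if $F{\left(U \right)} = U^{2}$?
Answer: $\frac{94165}{69696} \approx 1.3511$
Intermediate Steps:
$\frac{94165}{F{\left(264 \right)}} = \frac{94165}{264^{2}} = \frac{94165}{69696}$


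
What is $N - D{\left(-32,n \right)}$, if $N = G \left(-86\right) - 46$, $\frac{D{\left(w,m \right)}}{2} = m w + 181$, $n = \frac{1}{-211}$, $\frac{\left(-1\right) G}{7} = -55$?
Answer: $- \frac{7072362}{211} \approx -33518.0$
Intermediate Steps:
$G = 385$ ($G = \left(-7\right) \left(-55\right) = 385$)
$n = - \frac{1}{211} \approx -0.0047393$
$D{\left(w,m \right)} = 362 + 2 m w$ ($D{\left(w,m \right)} = 2 \left(m w + 181\right) = 2 \left(181 + m w\right) = 362 + 2 m w$)
$N = -33156$ ($N = 385 \left(-86\right) - 46 = -33110 - 46 = -33156$)
$N - D{\left(-32,n \right)} = -33156 - \left(362 + 2 \left(- \frac{1}{211}\right) \left(-32\right)\right) = -33156 - \left(362 + \frac{64}{211}\right) = -33156 - \frac{76446}{211} = - \frac{7072362}{211}$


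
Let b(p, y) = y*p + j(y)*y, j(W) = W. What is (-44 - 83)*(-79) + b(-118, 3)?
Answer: 9688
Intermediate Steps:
b(p, y) = y**2 + p*y (b(p, y) = y*p + y*y = p*y + y**2 = y**2 + p*y)
(-44 - 83)*(-79) + b(-118, 3) = (-44 - 83)*(-79) + 3*(-118 + 3) = -127*(-79) + 3*(-115) = 10033 - 345 = 9688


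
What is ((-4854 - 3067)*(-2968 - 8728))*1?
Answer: 92644016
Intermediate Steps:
((-4854 - 3067)*(-2968 - 8728))*1 = -7921*(-11696)*1 = 92644016*1 = 92644016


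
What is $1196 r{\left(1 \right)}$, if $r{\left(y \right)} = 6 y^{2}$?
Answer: $7176$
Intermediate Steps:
$1196 r{\left(1 \right)} = 1196 \cdot 6 \cdot 1^{2} = 1196 \cdot 6 \cdot 1 = 1196 \cdot 6 = 7176$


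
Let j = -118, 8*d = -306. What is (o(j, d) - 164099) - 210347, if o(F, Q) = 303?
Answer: -374143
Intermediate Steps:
d = -153/4 (d = (⅛)*(-306) = -153/4 ≈ -38.250)
(o(j, d) - 164099) - 210347 = (303 - 164099) - 210347 = -163796 - 210347 = -374143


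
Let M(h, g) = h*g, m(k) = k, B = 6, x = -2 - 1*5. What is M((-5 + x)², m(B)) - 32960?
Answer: -32096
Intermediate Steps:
x = -7 (x = -2 - 5 = -7)
M(h, g) = g*h
M((-5 + x)², m(B)) - 32960 = 6*(-5 - 7)² - 32960 = 6*(-12)² - 32960 = 6*144 - 32960 = 864 - 32960 = -32096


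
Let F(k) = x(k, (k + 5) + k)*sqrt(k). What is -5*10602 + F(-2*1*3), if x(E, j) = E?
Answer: -53010 - 6*I*sqrt(6) ≈ -53010.0 - 14.697*I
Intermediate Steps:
F(k) = k**(3/2) (F(k) = k*sqrt(k) = k**(3/2))
-5*10602 + F(-2*1*3) = -5*10602 + (-2*1*3)**(3/2) = -53010 + (-2*3)**(3/2) = -53010 + (-6)**(3/2) = -53010 - 6*I*sqrt(6)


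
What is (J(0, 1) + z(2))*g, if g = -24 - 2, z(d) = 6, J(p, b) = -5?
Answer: -26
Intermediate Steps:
g = -26
(J(0, 1) + z(2))*g = (-5 + 6)*(-26) = 1*(-26) = -26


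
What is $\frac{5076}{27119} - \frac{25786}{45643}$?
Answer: $- \frac{9949078}{26336011} \approx -0.37777$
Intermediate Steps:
$\frac{5076}{27119} - \frac{25786}{45643} = 5076 \cdot \frac{1}{27119} - \frac{25786}{45643} = \frac{108}{577} - \frac{25786}{45643} = - \frac{9949078}{26336011}$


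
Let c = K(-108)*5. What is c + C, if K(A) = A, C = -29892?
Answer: -30432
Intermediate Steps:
c = -540 (c = -108*5 = -540)
c + C = -540 - 29892 = -30432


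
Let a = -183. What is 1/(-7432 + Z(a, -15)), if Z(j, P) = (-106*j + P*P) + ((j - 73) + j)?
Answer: 1/11752 ≈ 8.5092e-5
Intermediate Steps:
Z(j, P) = -73 + P² - 104*j (Z(j, P) = (-106*j + P²) + ((-73 + j) + j) = (P² - 106*j) + (-73 + 2*j) = -73 + P² - 104*j)
1/(-7432 + Z(a, -15)) = 1/(-7432 + (-73 + (-15)² - 104*(-183))) = 1/(-7432 + (-73 + 225 + 19032)) = 1/(-7432 + 19184) = 1/11752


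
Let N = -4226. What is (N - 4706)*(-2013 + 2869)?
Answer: -7645792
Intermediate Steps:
(N - 4706)*(-2013 + 2869) = (-4226 - 4706)*(-2013 + 2869) = -8932*856 = -7645792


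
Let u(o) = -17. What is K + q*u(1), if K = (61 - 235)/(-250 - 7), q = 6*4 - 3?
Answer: -91575/257 ≈ -356.32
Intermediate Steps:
q = 21 (q = 24 - 3 = 21)
K = 174/257 (K = -174/(-257) = -174*(-1/257) = 174/257 ≈ 0.67704)
K + q*u(1) = 174/257 + 21*(-17) = 174/257 - 357 = -91575/257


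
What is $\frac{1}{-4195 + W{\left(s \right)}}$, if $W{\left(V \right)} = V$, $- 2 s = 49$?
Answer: $- \frac{2}{8439} \approx -0.00023699$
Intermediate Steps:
$s = - \frac{49}{2}$ ($s = \left(- \frac{1}{2}\right) 49 = - \frac{49}{2} \approx -24.5$)
$\frac{1}{-4195 + W{\left(s \right)}} = \frac{1}{-4195 - \frac{49}{2}} = \frac{1}{- \frac{8439}{2}} = - \frac{2}{8439}$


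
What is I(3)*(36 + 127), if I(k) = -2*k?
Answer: -978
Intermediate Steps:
I(3)*(36 + 127) = (-2*3)*(36 + 127) = -6*163 = -978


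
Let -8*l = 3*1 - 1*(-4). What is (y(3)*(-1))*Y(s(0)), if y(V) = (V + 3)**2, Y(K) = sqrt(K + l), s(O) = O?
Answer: -9*I*sqrt(14) ≈ -33.675*I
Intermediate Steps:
l = -7/8 (l = -(3*1 - 1*(-4))/8 = -(3 + 4)/8 = -1/8*7 = -7/8 ≈ -0.87500)
Y(K) = sqrt(-7/8 + K) (Y(K) = sqrt(K - 7/8) = sqrt(-7/8 + K))
y(V) = (3 + V)**2
(y(3)*(-1))*Y(s(0)) = ((3 + 3)**2*(-1))*(sqrt(-14 + 16*0)/4) = (6**2*(-1))*(sqrt(-14 + 0)/4) = (36*(-1))*(sqrt(-14)/4) = -9*I*sqrt(14)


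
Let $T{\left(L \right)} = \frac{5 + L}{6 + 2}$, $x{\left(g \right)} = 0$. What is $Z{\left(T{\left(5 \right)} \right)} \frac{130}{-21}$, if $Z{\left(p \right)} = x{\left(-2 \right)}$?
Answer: $0$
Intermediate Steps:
$T{\left(L \right)} = \frac{5}{8} + \frac{L}{8}$ ($T{\left(L \right)} = \frac{5 + L}{8} = \left(5 + L\right) \frac{1}{8} = \frac{5}{8} + \frac{L}{8}$)
$Z{\left(p \right)} = 0$
$Z{\left(T{\left(5 \right)} \right)} \frac{130}{-21} = 0 \frac{130}{-21} = 0 \cdot 130 \left(- \frac{1}{21}\right) = 0 \left(- \frac{130}{21}\right) = 0$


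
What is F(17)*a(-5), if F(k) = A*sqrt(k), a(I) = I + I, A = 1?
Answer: -10*sqrt(17) ≈ -41.231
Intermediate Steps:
a(I) = 2*I
F(k) = sqrt(k) (F(k) = 1*sqrt(k) = sqrt(k))
F(17)*a(-5) = sqrt(17)*(2*(-5)) = sqrt(17)*(-10) = -10*sqrt(17)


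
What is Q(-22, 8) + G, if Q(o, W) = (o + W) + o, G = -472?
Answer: -508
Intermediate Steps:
Q(o, W) = W + 2*o (Q(o, W) = (W + o) + o = W + 2*o)
Q(-22, 8) + G = (8 + 2*(-22)) - 472 = (8 - 44) - 472 = -36 - 472 = -508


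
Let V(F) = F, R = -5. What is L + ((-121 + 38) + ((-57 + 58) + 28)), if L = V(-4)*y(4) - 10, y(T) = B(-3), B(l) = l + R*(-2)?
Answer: -92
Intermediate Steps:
B(l) = 10 + l (B(l) = l - 5*(-2) = l + 10 = 10 + l)
y(T) = 7 (y(T) = 10 - 3 = 7)
L = -38 (L = -4*7 - 10 = -28 - 10 = -38)
L + ((-121 + 38) + ((-57 + 58) + 28)) = -38 + ((-121 + 38) + ((-57 + 58) + 28)) = -38 + (-83 + (1 + 28)) = -38 + (-83 + 29) = -38 - 54 = -92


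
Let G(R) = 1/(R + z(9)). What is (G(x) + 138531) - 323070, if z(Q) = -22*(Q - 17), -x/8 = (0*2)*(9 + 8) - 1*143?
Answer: -243591479/1320 ≈ -1.8454e+5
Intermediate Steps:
x = 1144 (x = -8*((0*2)*(9 + 8) - 1*143) = -8*(0*17 - 143) = -8*(0 - 143) = -8*(-143) = 1144)
z(Q) = 374 - 22*Q (z(Q) = -22*(-17 + Q) = 374 - 22*Q)
G(R) = 1/(176 + R) (G(R) = 1/(R + (374 - 22*9)) = 1/(R + (374 - 198)) = 1/(R + 176) = 1/(176 + R))
(G(x) + 138531) - 323070 = (1/(176 + 1144) + 138531) - 323070 = (1/1320 + 138531) - 323070 = 182860921/1320 - 323070 = -243591479/1320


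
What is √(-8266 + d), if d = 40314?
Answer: 4*√2003 ≈ 179.02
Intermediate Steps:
√(-8266 + d) = √(-8266 + 40314) = √32048 = 4*√2003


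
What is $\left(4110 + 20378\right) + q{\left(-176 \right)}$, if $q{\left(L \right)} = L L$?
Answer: $55464$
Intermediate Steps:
$q{\left(L \right)} = L^{2}$
$\left(4110 + 20378\right) + q{\left(-176 \right)} = \left(4110 + 20378\right) + \left(-176\right)^{2} = 24488 + 30976 = 55464$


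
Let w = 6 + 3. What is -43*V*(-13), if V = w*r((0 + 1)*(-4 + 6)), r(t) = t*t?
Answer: 20124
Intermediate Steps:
w = 9
r(t) = t²
V = 36 (V = 9*((0 + 1)*(-4 + 6))² = 9*(1*2)² = 9*2² = 9*4 = 36)
-43*V*(-13) = -43*36*(-13) = -1548*(-13) = 20124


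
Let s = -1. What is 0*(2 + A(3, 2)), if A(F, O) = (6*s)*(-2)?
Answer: 0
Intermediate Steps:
A(F, O) = 12 (A(F, O) = (6*(-1))*(-2) = -6*(-2) = 12)
0*(2 + A(3, 2)) = 0*(2 + 12) = 0*14 = 0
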